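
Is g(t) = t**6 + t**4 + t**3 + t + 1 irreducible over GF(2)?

Yes

Check for roots in GF(2): g(0) = 1; g(1) = 1.
No roots, so no linear factors.
Monic irreducibles of degree 2 over GF(2): t**2 + t + 1.
None of them divide g (all give nonzero remainder).
Monic irreducibles of degree 3 over GF(2): t**3 + t + 1, t**3 + t**2 + 1.
None of them divide g (all give nonzero remainder).
No irreducible factor of degree ≤ 3 exists, so g is irreducible over GF(2).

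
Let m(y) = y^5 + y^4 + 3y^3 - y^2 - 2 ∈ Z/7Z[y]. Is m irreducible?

Check for roots in Z/7Z: m(0) = 5; m(1) = 2; m(2) = 3; m(3) = 2; m(4) = 5; m(5) = 3; m(6) = 1.
No roots, so no linear factors.
Degree-2 irreducible divisors: test the 21 monic irreducibles of degree 2 over GF(7).
None of them divide m (all give nonzero remainder).
No irreducible factor of degree ≤ 2 exists, so m is irreducible over GF(7).

Yes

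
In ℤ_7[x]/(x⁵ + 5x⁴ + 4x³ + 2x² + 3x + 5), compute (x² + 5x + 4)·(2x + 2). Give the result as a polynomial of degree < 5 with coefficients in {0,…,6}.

2x^3 + 5x^2 + 4x + 1

Multiply in ℤ_7[x]: (x² + 5x + 4)·(2x + 2) = 2x³ + 5x² + 4x + 1.
Reduced: 2x³ + 5x² + 4x + 1.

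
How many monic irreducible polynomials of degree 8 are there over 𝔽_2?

By the necklace-counting formula, N_2(8) = (1/8) Σ_{d|8} μ(8/d)·2^d.
Divisors of 8: 1, 2, 4, 8; μ(8/d) for each: 0, 0, -1, 1.
Σ = − 2^4 + 2^8 = 240.
N = 240/8 = 30.

30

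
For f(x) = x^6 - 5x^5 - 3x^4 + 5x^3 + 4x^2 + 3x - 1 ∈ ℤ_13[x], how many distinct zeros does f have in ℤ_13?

Evaluate at each of the 13 elements of ℤ_13:
f(0) = 12; f(1) = 4; f(2) = 8; f(3) = 9; f(4) = 7; f(5) = 8; f(6) = 7; f(7) = 2; f(8) = 0 → root; f(9) = 2; f(10) = 6; f(11) = 2; f(12) = 11.
Roots: {8}.

1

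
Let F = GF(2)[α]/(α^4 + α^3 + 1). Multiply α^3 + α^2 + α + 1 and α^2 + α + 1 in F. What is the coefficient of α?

1

Multiply in GF(2)[α]: (α^3 + α^2 + α + 1)·(α^2 + α + 1) = α^5 + α^3 + α^2 + 1.
Reduce using α^4 ≡ α^3 + 1 (mod α^4 + α^3 + 1).
Reduced: α^2 + α.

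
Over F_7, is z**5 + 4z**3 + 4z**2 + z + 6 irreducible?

Write h(z) = z**5 + 4z**3 + 4z**2 + z + 6.
Check for roots in F_7: h(0) = 6; h(1) = 2; h(2) = 4; h(3) = 4; h(4) = 3; h(5) = 5; h(6) = 4.
No roots, so no linear factors.
Degree-2 irreducible divisors: test the 21 monic irreducibles of degree 2 over GF(7).
None of them divide h (all give nonzero remainder).
No irreducible factor of degree ≤ 2 exists, so h is irreducible over GF(7).

Yes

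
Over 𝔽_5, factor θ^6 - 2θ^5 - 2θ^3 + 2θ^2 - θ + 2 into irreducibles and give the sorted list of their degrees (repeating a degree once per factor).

Write g(θ) = θ^6 - 2θ^5 - 2θ^3 + 2θ^2 - θ + 2.
Roots in 𝔽_5: g(0) = 2; g(1) = 0 → root; g(2) = 2; g(3) = 1; g(4) = 0 → root.
Linear factors from roots: (θ - 1), (θ + 1).
Complete factorization: g(θ) = (θ + 1)·(θ - 1)·(θ^2 + 2)·(θ^2 - 2θ - 1).
Factor degrees with multiplicity: 1 + 1 + 2 + 2 = 6.

1, 1, 2, 2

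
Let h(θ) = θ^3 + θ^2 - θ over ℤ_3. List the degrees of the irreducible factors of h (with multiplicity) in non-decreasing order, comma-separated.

Roots in ℤ_3: h(0) = 0 → root; h(1) = 1; h(2) = 1.
Linear factors from roots: (θ).
Complete factorization: h(θ) = (θ)·(θ^2 + θ - 1).
Factor degrees with multiplicity: 1 + 2 = 3.

1, 2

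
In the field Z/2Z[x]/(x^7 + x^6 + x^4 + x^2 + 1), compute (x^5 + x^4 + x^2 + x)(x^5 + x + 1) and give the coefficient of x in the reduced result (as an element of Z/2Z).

1

Multiply in Z/2Z[x]: (x^5 + x^4 + x^2 + x)·(x^5 + x + 1) = x^10 + x^9 + x^7 + x^4 + x^3 + x.
Reduce using x^7 ≡ x^6 + x^4 + x^2 + 1 (mod x^7 + x^6 + x^4 + x^2 + 1).
Reduced: x^5 + x^4 + x.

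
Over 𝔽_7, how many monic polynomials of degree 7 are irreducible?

117648

Gauss's count: N_{7}(7) = (1/7) Σ_{d|7} μ(7/d)·7^d.
Divisors of 7: 1, 7; μ(7/d) for each: -1, 1.
Σ = − 7^1 + 7^7 = 823536.
N = 823536/7 = 117648.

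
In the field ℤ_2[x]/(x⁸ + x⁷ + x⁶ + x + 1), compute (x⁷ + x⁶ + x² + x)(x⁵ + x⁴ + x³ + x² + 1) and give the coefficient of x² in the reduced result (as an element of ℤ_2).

Multiply in ℤ_2[x]: (x⁷ + x⁶ + x² + x)·(x⁵ + x⁴ + x³ + x² + 1) = x¹² + x⁸ + x⁶ + x³ + x² + x.
Reduce using x⁸ ≡ x⁷ + x⁶ + x + 1 (mod x⁸ + x⁷ + x⁶ + x + 1).
Reduced: x⁷ + x⁶ + x⁵.

0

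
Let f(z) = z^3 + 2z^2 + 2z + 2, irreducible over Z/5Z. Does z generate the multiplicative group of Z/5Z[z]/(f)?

|GF(5^3)^×| = 5^3 − 1 = 124. Prime factorization: 124 = 2^2·31.
f is primitive ⇔ z has order 124 in GF(5)[z]/(f), i.e. z^(124/q) ≠ 1 for each prime q | 124.
z^(62) mod f = 4.
z^(4) mod f = 2z^2 + 2z + 4.
None equal 1, so z has full order 124; f is primitive.

Yes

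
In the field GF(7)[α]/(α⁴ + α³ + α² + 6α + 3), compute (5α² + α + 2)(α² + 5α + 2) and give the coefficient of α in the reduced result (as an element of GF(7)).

3

Multiply in GF(7)[α]: (5α² + α + 2)·(α² + 5α + 2) = 5α⁴ + 5α³ + 3α² + 5α + 4.
Reduce using α⁴ ≡ 6α³ + 6α² + α + 4 (mod α⁴ + α³ + α² + 6α + 3).
Reduced: 5α² + 3α + 3.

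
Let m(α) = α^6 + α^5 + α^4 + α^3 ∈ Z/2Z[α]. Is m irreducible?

No

Check for roots in Z/2Z: m(0) = 0 → root; m(1) = 0 → root.
m(0) = 0, so (α) divides m(α); m is reducible.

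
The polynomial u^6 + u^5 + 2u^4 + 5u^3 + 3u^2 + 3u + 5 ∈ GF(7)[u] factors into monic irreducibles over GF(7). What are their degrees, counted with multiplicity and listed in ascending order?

Write h(u) = u^6 + u^5 + 2u^4 + 5u^3 + 3u^2 + 3u + 5.
Linear factors from roots: (u + 2).
Complete factorization: h(u) = (u + 2)·(u^2 + 5u + 2)·(u^3 + u^2 + 4u + 3).
Factor degrees with multiplicity: 1 + 2 + 3 = 6.

1, 2, 3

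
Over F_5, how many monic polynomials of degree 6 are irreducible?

2580

x^(5^6) − x is the product of all monic irreducibles of degree dividing 6; Möbius inversion gives N = (1/6) Σ μ(6/d)·5^d.
Divisors of 6: 1, 2, 3, 6; μ(6/d) for each: 1, -1, -1, 1.
Σ = 5^1 − 5^2 − 5^3 + 5^6 = 15480.
N = 15480/6 = 2580.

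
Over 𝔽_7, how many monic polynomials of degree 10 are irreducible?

28245840

The number of monic irreducibles of degree 10 over GF(7) is (1/10)·Σ_{d∣10} μ(10/d) 7^d.
Divisors of 10: 1, 2, 5, 10; μ(10/d) for each: 1, -1, -1, 1.
Σ = 7^1 − 7^2 − 7^5 + 7^10 = 282458400.
N = 282458400/10 = 28245840.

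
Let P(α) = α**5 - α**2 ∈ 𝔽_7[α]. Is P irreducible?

Check for roots in 𝔽_7: P(0) = 0 → root; P(1) = 0 → root; P(2) = 0 → root; P(3) = 3; P(4) = 0 → root; P(5) = 6; P(6) = 5.
P(0) = 0, so (α) divides P(α); P is reducible.

No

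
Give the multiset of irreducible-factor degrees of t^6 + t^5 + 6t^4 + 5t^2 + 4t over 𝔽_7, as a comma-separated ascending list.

Write g(t) = t^6 + t^5 + 6t^4 + 5t^2 + 4t.
Linear factors from roots: (t), (t + 2), (t + 1).
Complete factorization: g(t) = (t)·(t + 1)·(t + 2)·(t^3 + 5t^2 + 3t + 2).
Factor degrees with multiplicity: 1 + 1 + 1 + 3 = 6.

1, 1, 1, 3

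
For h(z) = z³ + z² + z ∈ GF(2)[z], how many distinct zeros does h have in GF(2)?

1

Evaluate at each of the 2 elements of GF(2):
h(0) = 0 → root; h(1) = 1.
Roots: {0}.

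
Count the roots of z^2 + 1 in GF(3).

0

Write g(z) = z^2 + 1.
Evaluate at each of the 3 elements of GF(3):
g(0) = 1; g(1) = 2; g(2) = 2.
No element is a root.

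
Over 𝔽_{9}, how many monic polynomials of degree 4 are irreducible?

By the necklace-counting formula, N_9(4) = (1/4) Σ_{d|4} μ(4/d)·9^d.
Divisors of 4: 1, 2, 4; μ(4/d) for each: 0, -1, 1.
Σ = − 9^2 + 9^4 = 6480.
N = 6480/4 = 1620.

1620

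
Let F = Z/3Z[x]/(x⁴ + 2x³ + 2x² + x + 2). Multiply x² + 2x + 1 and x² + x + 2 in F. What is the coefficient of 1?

0

Multiply in Z/3Z[x]: (x² + 2x + 1)·(x² + x + 2) = x⁴ + 2x² + 2x + 2.
Reduce using x⁴ ≡ x³ + x² + 2x + 1 (mod x⁴ + 2x³ + 2x² + x + 2).
Reduced: x³ + x.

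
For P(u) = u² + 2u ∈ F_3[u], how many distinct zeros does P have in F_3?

Evaluate at each of the 3 elements of F_3:
P(0) = 0 → root; P(1) = 0 → root; P(2) = 2.
Roots: {0, 1}.

2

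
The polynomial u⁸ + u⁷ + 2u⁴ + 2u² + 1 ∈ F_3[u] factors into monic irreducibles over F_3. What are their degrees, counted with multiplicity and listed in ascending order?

8

Write f(u) = u⁸ + u⁷ + 2u⁴ + 2u² + 1.
Roots in F_3: f(0) = 1; f(1) = 1; f(2) = 2.
Complete factorization: f(u) = (u⁸ + u⁷ + 2u⁴ + 2u² + 1).
Factor degrees with multiplicity: 8 = 8.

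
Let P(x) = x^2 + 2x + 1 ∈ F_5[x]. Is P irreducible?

No

Check for roots in F_5: P(0) = 1; P(1) = 4; P(2) = 4; P(3) = 1; P(4) = 0 → root.
P(4) = 0, so (x − 4) divides P(x); P is reducible.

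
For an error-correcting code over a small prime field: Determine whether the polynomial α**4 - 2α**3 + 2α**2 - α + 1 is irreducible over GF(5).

Write f(α) = α**4 - 2α**3 + 2α**2 - α + 1.
Check for roots in GF(5): f(0) = 1; f(1) = 1; f(2) = 2; f(3) = 3; f(4) = 2.
No roots, so no linear factors.
Degree-2 irreducible divisors: test the 10 monic irreducibles of degree 2 over GF(5).
None of them divide f (all give nonzero remainder).
No irreducible factor of degree ≤ 2 exists, so f is irreducible over GF(5).

Yes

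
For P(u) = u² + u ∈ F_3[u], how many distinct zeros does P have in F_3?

2

Evaluate at each of the 3 elements of F_3:
P(0) = 0 → root; P(1) = 2; P(2) = 0 → root.
Roots: {0, 2}.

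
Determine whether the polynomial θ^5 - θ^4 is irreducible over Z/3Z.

No

Write f(θ) = θ^5 - θ^4.
Check for roots in Z/3Z: f(0) = 0 → root; f(1) = 0 → root; f(2) = 1.
f(0) = 0, so (θ) divides f(θ); f is reducible.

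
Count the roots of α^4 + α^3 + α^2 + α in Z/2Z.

2

Write h(α) = α^4 + α^3 + α^2 + α.
Evaluate at each of the 2 elements of Z/2Z:
h(0) = 0 → root; h(1) = 0 → root.
Roots: {0, 1}.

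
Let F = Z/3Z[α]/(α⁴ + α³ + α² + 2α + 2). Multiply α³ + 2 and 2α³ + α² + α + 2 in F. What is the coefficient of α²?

0

Multiply in Z/3Z[α]: (α³ + 2)·(2α³ + α² + α + 2) = 2α⁶ + α⁵ + α⁴ + 2α² + 2α + 1.
Reduce using α⁴ ≡ 2α³ + 2α² + α + 1 (mod α⁴ + α³ + α² + 2α + 2).
Reduced: α + 1.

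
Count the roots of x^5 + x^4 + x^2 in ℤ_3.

2

Write P(x) = x^5 + x^4 + x^2.
Evaluate at each of the 3 elements of ℤ_3:
P(0) = 0 → root; P(1) = 0 → root; P(2) = 1.
Roots: {0, 1}.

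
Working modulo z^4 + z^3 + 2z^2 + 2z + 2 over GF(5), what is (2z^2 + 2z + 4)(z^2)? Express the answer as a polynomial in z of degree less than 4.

Multiply in GF(5)[z]: (2z^2 + 2z + 4)·(z^2) = 2z^4 + 2z^3 + 4z^2.
Reduce using z^4 ≡ 4z^3 + 3z^2 + 3z + 3 (mod z^4 + z^3 + 2z^2 + 2z + 2).
Reduced: z + 1.

z + 1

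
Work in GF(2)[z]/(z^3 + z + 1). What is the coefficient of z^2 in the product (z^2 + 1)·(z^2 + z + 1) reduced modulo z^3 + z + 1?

Multiply in GF(2)[z]: (z^2 + 1)·(z^2 + z + 1) = z^4 + z^3 + z + 1.
Reduce using z^3 ≡ z + 1 (mod z^3 + z + 1).
Reduced: z^2 + z.

1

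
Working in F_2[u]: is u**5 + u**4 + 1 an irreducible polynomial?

Write P(u) = u**5 + u**4 + 1.
Check for roots in F_2: P(0) = 1; P(1) = 1.
No roots, so no linear factors.
Monic irreducibles of degree 2 over GF(2): u**2 + u + 1.
u**2 + u + 1 divides P: P(u) = (u**2 + u + 1)·(u**3 + u + 1).

No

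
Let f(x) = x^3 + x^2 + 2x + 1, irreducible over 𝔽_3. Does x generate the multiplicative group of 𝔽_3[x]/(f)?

Yes

|GF(3^3)^×| = 3^3 − 1 = 26. Prime factorization: 26 = 2·13.
f is primitive ⇔ x has order 26 in GF(3)[x]/(f), i.e. x^(26/q) ≠ 1 for each prime q | 26.
x^(13) mod f = 2.
x^(2) mod f = x^2.
None equal 1, so x has full order 26; f is primitive.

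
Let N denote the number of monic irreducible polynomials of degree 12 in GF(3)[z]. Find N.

44220

The number of monic irreducibles of degree 12 over GF(3) is (1/12)·Σ_{d∣12} μ(12/d) 3^d.
Divisors of 12: 1, 2, 3, 4, 6, 12; μ(12/d) for each: 0, 1, 0, -1, -1, 1.
Σ = 3^2 − 3^4 − 3^6 + 3^12 = 530640.
N = 530640/12 = 44220.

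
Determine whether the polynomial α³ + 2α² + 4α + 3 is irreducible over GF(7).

No

Write h(α) = α³ + 2α² + 4α + 3.
Check for roots in GF(7): h(0) = 3; h(1) = 3; h(2) = 6; h(3) = 4; h(4) = 3; h(5) = 2; h(6) = 0 → root.
h(6) = 0, so (α − 6) divides h(α); h is reducible.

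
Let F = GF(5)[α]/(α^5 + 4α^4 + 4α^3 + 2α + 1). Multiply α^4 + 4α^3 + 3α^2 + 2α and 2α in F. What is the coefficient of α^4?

Multiply in GF(5)[α]: (α^4 + 4α^3 + 3α^2 + 2α)·(2α) = 2α^5 + 3α^4 + α^3 + 4α^2.
Reduce using α^5 ≡ α^4 + α^3 + 3α + 4 (mod α^5 + 4α^4 + 4α^3 + 2α + 1).
Reduced: 3α^3 + 4α^2 + α + 3.

0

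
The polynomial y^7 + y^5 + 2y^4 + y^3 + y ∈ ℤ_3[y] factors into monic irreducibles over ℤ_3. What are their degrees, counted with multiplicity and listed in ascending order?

1, 1, 1, 4

Write g(y) = y^7 + y^5 + 2y^4 + y^3 + y.
Roots in ℤ_3: g(0) = 0 → root; g(1) = 0 → root; g(2) = 1.
Linear factors from roots: (y), (y + 2).
Complete factorization: g(y) = (y)·(y + 2)^2·(y^4 + 2y^3 + y^2 + 2y + 1).
Factor degrees with multiplicity: 1 + 1 + 1 + 4 = 7.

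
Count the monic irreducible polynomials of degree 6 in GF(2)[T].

By the necklace-counting formula, N_2(6) = (1/6) Σ_{d|6} μ(6/d)·2^d.
Divisors of 6: 1, 2, 3, 6; μ(6/d) for each: 1, -1, -1, 1.
Σ = 2^1 − 2^2 − 2^3 + 2^6 = 54.
N = 54/6 = 9.

9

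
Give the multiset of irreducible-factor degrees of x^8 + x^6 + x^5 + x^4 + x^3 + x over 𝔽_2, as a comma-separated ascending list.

1, 1, 2, 2, 2

Write h(x) = x^8 + x^6 + x^5 + x^4 + x^3 + x.
Roots in 𝔽_2: h(0) = 0 → root; h(1) = 0 → root.
Linear factors from roots: (x), (x + 1).
Complete factorization: h(x) = (x)·(x + 1)·(x^2 + x + 1)^3.
Factor degrees with multiplicity: 1 + 1 + 2 + 2 + 2 = 8.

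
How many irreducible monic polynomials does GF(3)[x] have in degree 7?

312

Gauss's count: N_{3}(7) = (1/7) Σ_{d|7} μ(7/d)·3^d.
Divisors of 7: 1, 7; μ(7/d) for each: -1, 1.
Σ = − 3^1 + 3^7 = 2184.
N = 2184/7 = 312.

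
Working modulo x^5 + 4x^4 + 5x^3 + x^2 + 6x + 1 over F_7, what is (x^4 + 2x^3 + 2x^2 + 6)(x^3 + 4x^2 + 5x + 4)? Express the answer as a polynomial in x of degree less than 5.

Multiply in F_7[x]: (x^4 + 2x^3 + 2x^2 + 6)·(x^3 + 4x^2 + 5x + 4) = x^7 + 6x^6 + x^5 + x^4 + 3x^3 + 4x^2 + 2x + 3.
Reduce using x^5 ≡ 3x^4 + 2x^3 + 6x^2 + x + 6 (mod x^5 + 4x^4 + 5x^3 + x^2 + 6x + 1).
Reduced: 3x^4 + 6x^3 + 3x^2 + 2x + 1.

3x^4 + 6x^3 + 3x^2 + 2x + 1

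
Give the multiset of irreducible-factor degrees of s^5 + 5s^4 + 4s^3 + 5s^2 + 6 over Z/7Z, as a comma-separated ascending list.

1, 1, 1, 2

Write h(s) = s^5 + 5s^4 + 4s^3 + 5s^2 + 6.
Linear factors from roots: (s + 6), (s + 3), (s + 2).
Complete factorization: h(s) = (s + 2)·(s + 3)·(s + 6)·(s^2 + s + 6).
Factor degrees with multiplicity: 1 + 1 + 1 + 2 = 5.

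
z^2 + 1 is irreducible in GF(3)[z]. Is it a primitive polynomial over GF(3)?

Write f(z) = z^2 + 1.
|GF(3^2)^×| = 3^2 − 1 = 8. Prime factorization: 8 = 2^3.
f is primitive ⇔ z has order 8 in GF(3)[z]/(f), i.e. z^(8/q) ≠ 1 for each prime q | 8.
z^(4) mod f = 1
Since z^(4) = 1, the order of z divides 4 < 8; not primitive.

No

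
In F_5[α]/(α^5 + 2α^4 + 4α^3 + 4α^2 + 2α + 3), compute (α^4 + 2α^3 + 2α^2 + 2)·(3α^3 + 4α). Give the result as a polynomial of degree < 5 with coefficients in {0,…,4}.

Multiply in F_5[α]: (α^4 + 2α^3 + 2α^2 + 2)·(3α^3 + 4α) = 3α^7 + α^6 + 3α^4 + 4α^3 + 3α.
Reduce using α^5 ≡ 3α^4 + α^3 + α^2 + 3α + 2 (mod α^5 + 2α^4 + 4α^3 + 4α^2 + 2α + 3).
Reduced: α^3 + 4α^2 + 2α + 1.

α^3 + 4α^2 + 2α + 1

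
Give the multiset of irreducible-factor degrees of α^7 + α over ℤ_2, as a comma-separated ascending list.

1, 1, 1, 2, 2

Write f(α) = α^7 + α.
Roots in ℤ_2: f(0) = 0 → root; f(1) = 0 → root.
Linear factors from roots: (α), (α + 1).
Complete factorization: f(α) = (α)·(α + 1)^2·(α^2 + α + 1)^2.
Factor degrees with multiplicity: 1 + 1 + 1 + 2 + 2 = 7.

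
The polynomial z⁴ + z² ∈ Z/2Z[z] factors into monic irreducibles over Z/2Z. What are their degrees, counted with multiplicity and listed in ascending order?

1, 1, 1, 1

Write h(z) = z⁴ + z².
Roots in Z/2Z: h(0) = 0 → root; h(1) = 0 → root.
Linear factors from roots: (z), (z + 1).
Complete factorization: h(z) = (z)^2·(z + 1)^2.
Factor degrees with multiplicity: 1 + 1 + 1 + 1 = 4.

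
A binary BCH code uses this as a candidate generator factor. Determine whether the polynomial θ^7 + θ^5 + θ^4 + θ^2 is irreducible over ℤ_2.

Write g(θ) = θ^7 + θ^5 + θ^4 + θ^2.
Check for roots in ℤ_2: g(0) = 0 → root; g(1) = 0 → root.
g(0) = 0, so (θ) divides g(θ); g is reducible.

No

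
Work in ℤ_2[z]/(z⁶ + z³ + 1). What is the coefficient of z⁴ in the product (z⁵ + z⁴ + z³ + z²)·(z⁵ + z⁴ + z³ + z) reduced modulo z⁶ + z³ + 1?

0

Multiply in ℤ_2[z]: (z⁵ + z⁴ + z³ + z²)·(z⁵ + z⁴ + z³ + z) = z¹⁰ + z⁸ + z⁷ + z⁶ + z⁴ + z³.
Reduce using z⁶ ≡ z³ + 1 (mod z⁶ + z³ + 1).
Reduced: z⁵ + z² + 1.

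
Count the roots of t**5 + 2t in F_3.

Write f(t) = t**5 + 2t.
Evaluate at each of the 3 elements of F_3:
f(0) = 0 → root; f(1) = 0 → root; f(2) = 0 → root.
Roots: {0, 1, 2}.

3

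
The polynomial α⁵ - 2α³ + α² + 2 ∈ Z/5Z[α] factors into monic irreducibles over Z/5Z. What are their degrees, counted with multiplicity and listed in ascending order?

Write f(α) = α⁵ - 2α³ + α² + 2.
Roots in Z/5Z: f(0) = 2; f(1) = 2; f(2) = 2; f(3) = 0 → root; f(4) = 4.
Linear factors from roots: (α + 2).
Complete factorization: f(α) = (α + 2)·(α² + α + 2)·(α² + 2α - 2).
Factor degrees with multiplicity: 1 + 2 + 2 = 5.

1, 2, 2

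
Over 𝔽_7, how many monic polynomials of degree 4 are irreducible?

588

Gauss's count: N_{7}(4) = (1/4) Σ_{d|4} μ(4/d)·7^d.
Divisors of 4: 1, 2, 4; μ(4/d) for each: 0, -1, 1.
Σ = − 7^2 + 7^4 = 2352.
N = 2352/4 = 588.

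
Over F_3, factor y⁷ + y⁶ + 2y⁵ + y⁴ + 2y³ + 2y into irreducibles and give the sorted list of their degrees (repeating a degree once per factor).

1, 1, 2, 3

Write f(y) = y⁷ + y⁶ + 2y⁵ + y⁴ + 2y³ + 2y.
Roots in F_3: f(0) = 0 → root; f(1) = 0 → root; f(2) = 1.
Linear factors from roots: (y), (y + 2).
Complete factorization: f(y) = (y)·(y + 2)·(y² + y + 2)·(y³ + y² + y + 2).
Factor degrees with multiplicity: 1 + 1 + 2 + 3 = 7.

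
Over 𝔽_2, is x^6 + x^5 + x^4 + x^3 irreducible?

No

Write m(x) = x^6 + x^5 + x^4 + x^3.
Check for roots in 𝔽_2: m(0) = 0 → root; m(1) = 0 → root.
m(0) = 0, so (x) divides m(x); m is reducible.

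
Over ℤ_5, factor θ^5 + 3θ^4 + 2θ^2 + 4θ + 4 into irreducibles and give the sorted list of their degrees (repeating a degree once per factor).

Write f(θ) = θ^5 + 3θ^4 + 2θ^2 + 4θ + 4.
Roots in ℤ_5: f(0) = 4; f(1) = 4; f(2) = 0 → root; f(3) = 0 → root; f(4) = 4.
Linear factors from roots: (θ + 3), (θ + 2).
Complete factorization: f(θ) = (θ + 3)·(θ + 2)^2·(θ^2 + θ + 2).
Factor degrees with multiplicity: 1 + 1 + 1 + 2 = 5.

1, 1, 1, 2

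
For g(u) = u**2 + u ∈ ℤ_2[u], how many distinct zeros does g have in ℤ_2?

2

Evaluate at each of the 2 elements of ℤ_2:
g(0) = 0 → root; g(1) = 0 → root.
Roots: {0, 1}.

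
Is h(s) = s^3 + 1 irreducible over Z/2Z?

No

Check for roots in Z/2Z: h(0) = 1; h(1) = 0 → root.
h(1) = 0, so (s − 1) divides h(s); h is reducible.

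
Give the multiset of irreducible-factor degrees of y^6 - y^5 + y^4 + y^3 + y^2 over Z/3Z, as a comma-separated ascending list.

1, 1, 1, 1, 2

Write f(y) = y^6 - y^5 + y^4 + y^3 + y^2.
Roots in Z/3Z: f(0) = 0 → root; f(1) = 0 → root; f(2) = 0 → root.
Linear factors from roots: (y), (y - 1), (y + 1).
Complete factorization: f(y) = (y + 1)·(y - 1)·(y)^2·(y^2 - y - 1).
Factor degrees with multiplicity: 1 + 1 + 1 + 1 + 2 = 6.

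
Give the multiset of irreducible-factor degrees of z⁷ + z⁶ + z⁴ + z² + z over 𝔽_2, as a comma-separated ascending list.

Write h(z) = z⁷ + z⁶ + z⁴ + z² + z.
Roots in 𝔽_2: h(0) = 0 → root; h(1) = 1.
Linear factors from roots: (z).
Complete factorization: h(z) = (z)·(z² + z + 1)^3.
Factor degrees with multiplicity: 1 + 2 + 2 + 2 = 7.

1, 2, 2, 2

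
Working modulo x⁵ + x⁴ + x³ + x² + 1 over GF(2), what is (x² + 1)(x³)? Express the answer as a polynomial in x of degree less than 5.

Multiply in GF(2)[x]: (x² + 1)·(x³) = x⁵ + x³.
Reduce using x⁵ ≡ x⁴ + x³ + x² + 1 (mod x⁵ + x⁴ + x³ + x² + 1).
Reduced: x⁴ + x² + 1.

x^4 + x^2 + 1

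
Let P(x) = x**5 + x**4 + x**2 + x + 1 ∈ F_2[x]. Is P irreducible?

Check for roots in F_2: P(0) = 1; P(1) = 1.
No roots, so no linear factors.
Monic irreducibles of degree 2 over GF(2): x**2 + x + 1.
None of them divide P (all give nonzero remainder).
No irreducible factor of degree ≤ 2 exists, so P is irreducible over GF(2).

Yes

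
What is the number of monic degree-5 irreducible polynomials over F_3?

48

Gauss's count: N_{3}(5) = (1/5) Σ_{d|5} μ(5/d)·3^d.
Divisors of 5: 1, 5; μ(5/d) for each: -1, 1.
Σ = − 3^1 + 3^5 = 240.
N = 240/5 = 48.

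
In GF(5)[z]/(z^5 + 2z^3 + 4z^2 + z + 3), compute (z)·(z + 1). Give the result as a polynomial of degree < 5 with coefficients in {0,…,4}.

Multiply in GF(5)[z]: (z)·(z + 1) = z^2 + z.
Reduced: z^2 + z.

z^2 + z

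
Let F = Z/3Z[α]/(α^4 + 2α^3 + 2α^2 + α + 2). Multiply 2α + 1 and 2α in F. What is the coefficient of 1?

0

Multiply in Z/3Z[α]: (2α + 1)·(2α) = α^2 + 2α.
Reduced: α^2 + 2α.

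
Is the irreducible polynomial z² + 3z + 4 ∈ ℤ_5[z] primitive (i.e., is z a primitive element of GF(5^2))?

No

Write f(z) = z² + 3z + 4.
|GF(5^2)^×| = 5^2 − 1 = 24. Prime factorization: 24 = 2^3·3.
f is primitive ⇔ z has order 24 in GF(5)[z]/(f), i.e. z^(24/q) ≠ 1 for each prime q | 24.
z^(12) mod f = 1
z^(8) mod f = 3z + 4.
Since z^(12) = 1, the order of z divides 12 < 24; not primitive.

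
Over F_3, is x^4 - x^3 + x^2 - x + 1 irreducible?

Write g(x) = x^4 - x^3 + x^2 - x + 1.
Check for roots in F_3: g(0) = 1; g(1) = 1; g(2) = 2.
No roots, so no linear factors.
Monic irreducibles of degree 2 over GF(3): x^2 + 1, x^2 + x - 1, x^2 - x - 1.
None of them divide g (all give nonzero remainder).
No irreducible factor of degree ≤ 2 exists, so g is irreducible over GF(3).

Yes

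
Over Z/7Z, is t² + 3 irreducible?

Write g(t) = t² + 3.
Check for roots in Z/7Z: g(0) = 3; g(1) = 4; g(2) = 0 → root; g(3) = 5; g(4) = 5; g(5) = 0 → root; g(6) = 4.
g(2) = 0, so (t − 2) divides g(t); g is reducible.

No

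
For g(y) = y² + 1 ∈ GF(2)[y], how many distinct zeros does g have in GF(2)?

1

Evaluate at each of the 2 elements of GF(2):
g(0) = 1; g(1) = 0 → root.
Roots: {1}.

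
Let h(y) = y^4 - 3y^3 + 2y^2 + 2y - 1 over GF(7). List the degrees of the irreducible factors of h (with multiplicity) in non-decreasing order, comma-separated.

Complete factorization: h(y) = (y^2 - 3)·(y^2 - 3y - 2).
Factor degrees with multiplicity: 2 + 2 = 4.

2, 2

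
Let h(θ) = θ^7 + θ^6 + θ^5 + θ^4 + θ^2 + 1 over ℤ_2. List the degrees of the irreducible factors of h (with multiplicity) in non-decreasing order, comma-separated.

1, 1, 2, 3

Roots in ℤ_2: h(0) = 1; h(1) = 0 → root.
Linear factors from roots: (θ + 1).
Complete factorization: h(θ) = (θ + 1)^2·(θ^2 + θ + 1)·(θ^3 + θ + 1).
Factor degrees with multiplicity: 1 + 1 + 2 + 3 = 7.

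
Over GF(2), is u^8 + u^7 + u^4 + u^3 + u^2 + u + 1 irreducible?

Write P(u) = u^8 + u^7 + u^4 + u^3 + u^2 + u + 1.
Check for roots in GF(2): P(0) = 1; P(1) = 1.
No roots, so no linear factors.
Monic irreducibles of degree 2 over GF(2): u^2 + u + 1.
None of them divide P (all give nonzero remainder).
Monic irreducibles of degree 3 over GF(2): u^3 + u + 1, u^3 + u^2 + 1.
None of them divide P (all give nonzero remainder).
Monic irreducibles of degree 4 over GF(2): u^4 + u + 1, u^4 + u^3 + 1, u^4 + u^3 + u^2 + u + 1.
None of them divide P (all give nonzero remainder).
No irreducible factor of degree ≤ 4 exists, so P is irreducible over GF(2).

Yes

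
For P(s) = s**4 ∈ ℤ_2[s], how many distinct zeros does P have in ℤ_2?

1

Evaluate at each of the 2 elements of ℤ_2:
P(0) = 0 → root; P(1) = 1.
Roots: {0}.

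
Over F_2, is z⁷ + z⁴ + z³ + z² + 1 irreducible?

Write m(z) = z⁷ + z⁴ + z³ + z² + 1.
Check for roots in F_2: m(0) = 1; m(1) = 1.
No roots, so no linear factors.
Monic irreducibles of degree 2 over GF(2): z² + z + 1.
None of them divide m (all give nonzero remainder).
Monic irreducibles of degree 3 over GF(2): z³ + z + 1, z³ + z² + 1.
None of them divide m (all give nonzero remainder).
No irreducible factor of degree ≤ 3 exists, so m is irreducible over GF(2).

Yes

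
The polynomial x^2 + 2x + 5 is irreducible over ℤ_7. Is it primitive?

Yes

Write f(x) = x^2 + 2x + 5.
|GF(7^2)^×| = 7^2 − 1 = 48. Prime factorization: 48 = 2^4·3.
f is primitive ⇔ x has order 48 in GF(7)[x]/(f), i.e. x^(48/q) ≠ 1 for each prime q | 48.
x^(24) mod f = 6.
x^(16) mod f = 4.
None equal 1, so x has full order 48; f is primitive.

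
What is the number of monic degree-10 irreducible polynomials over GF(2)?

By the necklace-counting formula, N_2(10) = (1/10) Σ_{d|10} μ(10/d)·2^d.
Divisors of 10: 1, 2, 5, 10; μ(10/d) for each: 1, -1, -1, 1.
Σ = 2^1 − 2^2 − 2^5 + 2^10 = 990.
N = 990/10 = 99.

99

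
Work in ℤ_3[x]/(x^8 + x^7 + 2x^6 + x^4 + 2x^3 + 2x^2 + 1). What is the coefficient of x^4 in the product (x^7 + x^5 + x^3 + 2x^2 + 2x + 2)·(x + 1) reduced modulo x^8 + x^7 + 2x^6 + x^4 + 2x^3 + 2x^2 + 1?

0

Multiply in ℤ_3[x]: (x^7 + x^5 + x^3 + 2x^2 + 2x + 2)·(x + 1) = x^8 + x^7 + x^6 + x^5 + x^4 + x^2 + x + 2.
Reduce using x^8 ≡ 2x^7 + x^6 + 2x^4 + x^3 + x^2 + 2 (mod x^8 + x^7 + 2x^6 + x^4 + 2x^3 + 2x^2 + 1).
Reduced: 2x^6 + x^5 + x^3 + 2x^2 + x + 1.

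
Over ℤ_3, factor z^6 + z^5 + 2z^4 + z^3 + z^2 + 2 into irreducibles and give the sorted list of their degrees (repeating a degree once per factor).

Write g(z) = z^6 + z^5 + 2z^4 + z^3 + z^2 + 2.
Roots in ℤ_3: g(0) = 2; g(1) = 2; g(2) = 1.
Complete factorization: g(z) = (z^6 + z^5 + 2z^4 + z^3 + z^2 + 2).
Factor degrees with multiplicity: 6 = 6.

6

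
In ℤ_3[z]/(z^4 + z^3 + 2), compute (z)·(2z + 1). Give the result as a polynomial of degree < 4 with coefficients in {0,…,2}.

Multiply in ℤ_3[z]: (z)·(2z + 1) = 2z^2 + z.
Reduced: 2z^2 + z.

2z^2 + z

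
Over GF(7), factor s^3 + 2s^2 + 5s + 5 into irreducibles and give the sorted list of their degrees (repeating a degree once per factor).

3

Write f(s) = s^3 + 2s^2 + 5s + 5.
Complete factorization: f(s) = (s^3 + 2s^2 + 5s + 5).
Factor degrees with multiplicity: 3 = 3.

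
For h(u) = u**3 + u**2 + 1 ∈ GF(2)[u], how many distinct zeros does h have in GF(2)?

Evaluate at each of the 2 elements of GF(2):
h(0) = 1; h(1) = 1.
No element is a root.

0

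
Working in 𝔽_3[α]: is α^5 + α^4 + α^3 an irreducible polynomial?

No

Write f(α) = α^5 + α^4 + α^3.
Check for roots in 𝔽_3: f(0) = 0 → root; f(1) = 0 → root; f(2) = 2.
f(0) = 0, so (α) divides f(α); f is reducible.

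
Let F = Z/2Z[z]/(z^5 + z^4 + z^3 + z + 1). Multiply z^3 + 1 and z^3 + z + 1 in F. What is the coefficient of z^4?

1

Multiply in Z/2Z[z]: (z^3 + 1)·(z^3 + z + 1) = z^6 + z^4 + z + 1.
Reduce using z^5 ≡ z^4 + z^3 + z + 1 (mod z^5 + z^4 + z^3 + z + 1).
Reduced: z^4 + z^3 + z^2 + z.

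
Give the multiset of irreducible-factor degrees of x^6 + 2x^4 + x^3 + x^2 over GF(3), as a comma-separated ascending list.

1, 1, 1, 3

Write f(x) = x^6 + 2x^4 + x^3 + x^2.
Roots in GF(3): f(0) = 0 → root; f(1) = 2; f(2) = 0 → root.
Linear factors from roots: (x), (x + 1).
Complete factorization: f(x) = (x + 1)·(x)^2·(x^3 + 2x^2 + 1).
Factor degrees with multiplicity: 1 + 1 + 1 + 3 = 6.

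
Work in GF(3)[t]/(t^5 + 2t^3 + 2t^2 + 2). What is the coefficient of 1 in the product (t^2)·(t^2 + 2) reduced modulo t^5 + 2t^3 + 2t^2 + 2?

0

Multiply in GF(3)[t]: (t^2)·(t^2 + 2) = t^4 + 2t^2.
Reduced: t^4 + 2t^2.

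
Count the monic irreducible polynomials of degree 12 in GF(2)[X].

335

By the necklace-counting formula, N_2(12) = (1/12) Σ_{d|12} μ(12/d)·2^d.
Divisors of 12: 1, 2, 3, 4, 6, 12; μ(12/d) for each: 0, 1, 0, -1, -1, 1.
Σ = 2^2 − 2^4 − 2^6 + 2^12 = 4020.
N = 4020/12 = 335.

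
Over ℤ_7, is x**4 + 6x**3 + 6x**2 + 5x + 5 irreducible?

Write h(x) = x**4 + 6x**3 + 6x**2 + 5x + 5.
Check for roots in ℤ_7: h(0) = 5; h(1) = 2; h(2) = 5; h(3) = 2; h(4) = 5; h(5) = 1; h(6) = 1.
No roots, so no linear factors.
Degree-2 irreducible divisors: test the 21 monic irreducibles of degree 2 over GF(7).
None of them divide h (all give nonzero remainder).
No irreducible factor of degree ≤ 2 exists, so h is irreducible over GF(7).

Yes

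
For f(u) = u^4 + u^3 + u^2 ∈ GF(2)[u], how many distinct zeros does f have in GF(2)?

Evaluate at each of the 2 elements of GF(2):
f(0) = 0 → root; f(1) = 1.
Roots: {0}.

1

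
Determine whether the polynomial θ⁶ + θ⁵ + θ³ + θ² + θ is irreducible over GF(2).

Write f(θ) = θ⁶ + θ⁵ + θ³ + θ² + θ.
Check for roots in GF(2): f(0) = 0 → root; f(1) = 1.
f(0) = 0, so (θ) divides f(θ); f is reducible.

No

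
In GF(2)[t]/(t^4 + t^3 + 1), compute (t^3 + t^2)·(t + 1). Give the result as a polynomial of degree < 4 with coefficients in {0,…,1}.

Multiply in GF(2)[t]: (t^3 + t^2)·(t + 1) = t^4 + t^2.
Reduce using t^4 ≡ t^3 + 1 (mod t^4 + t^3 + 1).
Reduced: t^3 + t^2 + 1.

t^3 + t^2 + 1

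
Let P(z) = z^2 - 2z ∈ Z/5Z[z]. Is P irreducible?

No

Check for roots in Z/5Z: P(0) = 0 → root; P(1) = 4; P(2) = 0 → root; P(3) = 3; P(4) = 3.
P(0) = 0, so (z) divides P(z); P is reducible.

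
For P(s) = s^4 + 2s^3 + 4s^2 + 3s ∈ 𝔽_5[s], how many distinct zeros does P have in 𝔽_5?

4

Evaluate at each of the 5 elements of 𝔽_5:
P(0) = 0 → root; P(1) = 0 → root; P(2) = 4; P(3) = 0 → root; P(4) = 0 → root.
Roots: {0, 1, 3, 4}.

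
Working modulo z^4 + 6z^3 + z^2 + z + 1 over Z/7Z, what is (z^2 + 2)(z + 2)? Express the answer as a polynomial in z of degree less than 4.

Multiply in Z/7Z[z]: (z^2 + 2)·(z + 2) = z^3 + 2z^2 + 2z + 4.
Reduced: z^3 + 2z^2 + 2z + 4.

z^3 + 2z^2 + 2z + 4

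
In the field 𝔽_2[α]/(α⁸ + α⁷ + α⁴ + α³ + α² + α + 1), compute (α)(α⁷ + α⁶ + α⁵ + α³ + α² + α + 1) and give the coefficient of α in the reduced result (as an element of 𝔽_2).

Multiply in 𝔽_2[α]: (α)·(α⁷ + α⁶ + α⁵ + α³ + α² + α + 1) = α⁸ + α⁷ + α⁶ + α⁴ + α³ + α² + α.
Reduce using α⁸ ≡ α⁷ + α⁴ + α³ + α² + α + 1 (mod α⁸ + α⁷ + α⁴ + α³ + α² + α + 1).
Reduced: α⁶ + 1.

0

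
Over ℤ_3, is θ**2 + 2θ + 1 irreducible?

No

Write g(θ) = θ**2 + 2θ + 1.
Check for roots in ℤ_3: g(0) = 1; g(1) = 1; g(2) = 0 → root.
g(2) = 0, so (θ − 2) divides g(θ); g is reducible.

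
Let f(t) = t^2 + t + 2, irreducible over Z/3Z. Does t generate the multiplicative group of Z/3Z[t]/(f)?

Yes

|GF(3^2)^×| = 3^2 − 1 = 8. Prime factorization: 8 = 2^3.
f is primitive ⇔ t has order 8 in GF(3)[t]/(f), i.e. t^(8/q) ≠ 1 for each prime q | 8.
t^(4) mod f = 2.
None equal 1, so t has full order 8; f is primitive.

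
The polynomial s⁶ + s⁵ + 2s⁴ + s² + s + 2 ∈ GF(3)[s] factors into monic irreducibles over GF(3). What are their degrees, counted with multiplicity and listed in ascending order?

2, 2, 2

Write h(s) = s⁶ + s⁵ + 2s⁴ + s² + s + 2.
Roots in GF(3): h(0) = 2; h(1) = 2; h(2) = 1.
Complete factorization: h(s) = (s² + 2s + 2)·(s² + s + 2)^2.
Factor degrees with multiplicity: 2 + 2 + 2 = 6.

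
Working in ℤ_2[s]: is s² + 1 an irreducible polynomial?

Write h(s) = s² + 1.
Check for roots in ℤ_2: h(0) = 1; h(1) = 0 → root.
h(1) = 0, so (s − 1) divides h(s); h is reducible.

No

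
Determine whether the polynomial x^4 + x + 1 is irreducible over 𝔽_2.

Yes

Write P(x) = x^4 + x + 1.
Check for roots in 𝔽_2: P(0) = 1; P(1) = 1.
No roots, so no linear factors.
Monic irreducibles of degree 2 over GF(2): x^2 + x + 1.
None of them divide P (all give nonzero remainder).
No irreducible factor of degree ≤ 2 exists, so P is irreducible over GF(2).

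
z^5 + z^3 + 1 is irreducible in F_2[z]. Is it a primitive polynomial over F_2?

Write f(z) = z^5 + z^3 + 1.
|GF(2^5)^×| = 2^5 − 1 = 31. Prime factorization: 31 = 31.
f is primitive ⇔ z has order 31 in GF(2)[z]/(f), i.e. z^(31/q) ≠ 1 for each prime q | 31.
z^(1) mod f = z.
None equal 1, so z has full order 31; f is primitive.

Yes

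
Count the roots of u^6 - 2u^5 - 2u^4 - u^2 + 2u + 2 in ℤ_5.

4

Write h(u) = u^6 - 2u^5 - 2u^4 - u^2 + 2u + 2.
Evaluate at each of the 5 elements of ℤ_5:
h(0) = 2; h(1) = 0 → root; h(2) = 0 → root; h(3) = 0 → root; h(4) = 0 → root.
Roots: {1, 2, 3, 4}.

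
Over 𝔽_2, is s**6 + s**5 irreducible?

Write h(s) = s**6 + s**5.
Check for roots in 𝔽_2: h(0) = 0 → root; h(1) = 0 → root.
h(0) = 0, so (s) divides h(s); h is reducible.

No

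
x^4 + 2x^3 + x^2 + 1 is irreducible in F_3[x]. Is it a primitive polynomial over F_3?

No

Write f(x) = x^4 + 2x^3 + x^2 + 1.
|GF(3^4)^×| = 3^4 − 1 = 80. Prime factorization: 80 = 2^4·5.
f is primitive ⇔ x has order 80 in GF(3)[x]/(f), i.e. x^(80/q) ≠ 1 for each prime q | 80.
x^(40) mod f = 1
x^(16) mod f = x^3 + x^2 + 2x.
Since x^(40) = 1, the order of x divides 40 < 80; not primitive.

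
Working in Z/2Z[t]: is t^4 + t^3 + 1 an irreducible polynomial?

Write h(t) = t^4 + t^3 + 1.
Check for roots in Z/2Z: h(0) = 1; h(1) = 1.
No roots, so no linear factors.
Monic irreducibles of degree 2 over GF(2): t^2 + t + 1.
None of them divide h (all give nonzero remainder).
No irreducible factor of degree ≤ 2 exists, so h is irreducible over GF(2).

Yes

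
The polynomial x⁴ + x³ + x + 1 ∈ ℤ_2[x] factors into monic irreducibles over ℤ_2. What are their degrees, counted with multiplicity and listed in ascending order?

Write g(x) = x⁴ + x³ + x + 1.
Roots in ℤ_2: g(0) = 1; g(1) = 0 → root.
Linear factors from roots: (x + 1).
Complete factorization: g(x) = (x + 1)^2·(x² + x + 1).
Factor degrees with multiplicity: 1 + 1 + 2 = 4.

1, 1, 2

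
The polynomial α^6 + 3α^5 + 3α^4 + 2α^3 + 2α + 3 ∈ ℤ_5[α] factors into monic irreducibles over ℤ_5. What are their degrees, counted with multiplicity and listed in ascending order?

Write g(α) = α^6 + 3α^5 + 3α^4 + 2α^3 + 2α + 3.
Roots in ℤ_5: g(0) = 3; g(1) = 4; g(2) = 1; g(3) = 4; g(4) = 0 → root.
Linear factors from roots: (α + 1).
Complete factorization: g(α) = (α + 1)^2·(α^4 + α^3 + α + 3).
Factor degrees with multiplicity: 1 + 1 + 4 = 6.

1, 1, 4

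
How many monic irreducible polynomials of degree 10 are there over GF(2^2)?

104754

By the necklace-counting formula, N_4(10) = (1/10) Σ_{d|10} μ(10/d)·4^d.
Divisors of 10: 1, 2, 5, 10; μ(10/d) for each: 1, -1, -1, 1.
Σ = 4^1 − 4^2 − 4^5 + 4^10 = 1047540.
N = 1047540/10 = 104754.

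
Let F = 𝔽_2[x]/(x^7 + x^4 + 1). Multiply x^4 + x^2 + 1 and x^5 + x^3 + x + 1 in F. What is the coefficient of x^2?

Multiply in 𝔽_2[x]: (x^4 + x^2 + 1)·(x^5 + x^3 + x + 1) = x^9 + x^5 + x^4 + x^2 + x + 1.
Reduce using x^7 ≡ x^4 + 1 (mod x^7 + x^4 + 1).
Reduced: x^6 + x^5 + x^4 + x + 1.

0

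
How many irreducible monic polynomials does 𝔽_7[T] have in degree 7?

117648

By the necklace-counting formula, N_7(7) = (1/7) Σ_{d|7} μ(7/d)·7^d.
Divisors of 7: 1, 7; μ(7/d) for each: -1, 1.
Σ = − 7^1 + 7^7 = 823536.
N = 823536/7 = 117648.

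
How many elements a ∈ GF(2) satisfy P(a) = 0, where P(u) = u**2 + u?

2

Evaluate at each of the 2 elements of GF(2):
P(0) = 0 → root; P(1) = 0 → root.
Roots: {0, 1}.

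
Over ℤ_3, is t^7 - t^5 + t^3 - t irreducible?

Write m(t) = t^7 - t^5 + t^3 - t.
Check for roots in ℤ_3: m(0) = 0 → root; m(1) = 0 → root; m(2) = 0 → root.
m(0) = 0, so (t) divides m(t); m is reducible.

No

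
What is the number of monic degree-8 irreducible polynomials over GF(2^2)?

x^(4^8) − x is the product of all monic irreducibles of degree dividing 8; Möbius inversion gives N = (1/8) Σ μ(8/d)·4^d.
Divisors of 8: 1, 2, 4, 8; μ(8/d) for each: 0, 0, -1, 1.
Σ = − 4^4 + 4^8 = 65280.
N = 65280/8 = 8160.

8160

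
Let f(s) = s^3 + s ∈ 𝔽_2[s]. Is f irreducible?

No

Check for roots in 𝔽_2: f(0) = 0 → root; f(1) = 0 → root.
f(0) = 0, so (s) divides f(s); f is reducible.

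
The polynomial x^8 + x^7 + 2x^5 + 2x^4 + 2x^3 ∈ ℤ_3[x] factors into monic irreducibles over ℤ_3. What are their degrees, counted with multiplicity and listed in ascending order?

1, 1, 1, 2, 3

Write g(x) = x^8 + x^7 + 2x^5 + 2x^4 + 2x^3.
Roots in ℤ_3: g(0) = 0 → root; g(1) = 2; g(2) = 1.
Linear factors from roots: (x).
Complete factorization: g(x) = (x)^3·(x^2 + 2x + 2)·(x^3 + 2x^2 + 1).
Factor degrees with multiplicity: 1 + 1 + 1 + 2 + 3 = 8.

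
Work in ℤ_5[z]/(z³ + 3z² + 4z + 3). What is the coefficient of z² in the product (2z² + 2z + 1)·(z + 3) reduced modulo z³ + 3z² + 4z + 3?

Multiply in ℤ_5[z]: (2z² + 2z + 1)·(z + 3) = 2z³ + 3z² + 2z + 3.
Reduce using z³ ≡ 2z² + z + 2 (mod z³ + 3z² + 4z + 3).
Reduced: 2z² + 4z + 2.

2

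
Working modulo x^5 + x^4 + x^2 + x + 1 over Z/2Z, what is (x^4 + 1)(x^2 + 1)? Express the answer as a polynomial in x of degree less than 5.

Multiply in Z/2Z[x]: (x^4 + 1)·(x^2 + 1) = x^6 + x^4 + x^2 + 1.
Reduce using x^5 ≡ x^4 + x^2 + x + 1 (mod x^5 + x^4 + x^2 + x + 1).
Reduced: x^3 + x^2.

x^3 + x^2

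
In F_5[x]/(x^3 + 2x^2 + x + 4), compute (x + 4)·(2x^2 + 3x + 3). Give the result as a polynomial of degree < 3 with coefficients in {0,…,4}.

Multiply in F_5[x]: (x + 4)·(2x^2 + 3x + 3) = 2x^3 + x^2 + 2.
Reduce using x^3 ≡ 3x^2 + 4x + 1 (mod x^3 + 2x^2 + x + 4).
Reduced: 2x^2 + 3x + 4.

2x^2 + 3x + 4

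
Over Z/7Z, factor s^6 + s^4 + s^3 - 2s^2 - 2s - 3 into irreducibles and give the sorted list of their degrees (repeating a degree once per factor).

Write g(s) = s^6 + s^4 + s^3 - 2s^2 - 2s - 3.
Complete factorization: g(s) = (s^6 + s^4 + s^3 - 2s^2 - 2s - 3).
Factor degrees with multiplicity: 6 = 6.

6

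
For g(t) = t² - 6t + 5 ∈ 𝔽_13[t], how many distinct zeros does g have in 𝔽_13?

Evaluate at each of the 13 elements of 𝔽_13:
g(0) = 5; g(1) = 0 → root; g(2) = 10; g(3) = 9; g(4) = 10; g(5) = 0 → root; g(6) = 5; g(7) = 12; g(8) = 8; g(9) = 6; g(10) = 6; g(11) = 8; g(12) = 12.
Roots: {1, 5}.

2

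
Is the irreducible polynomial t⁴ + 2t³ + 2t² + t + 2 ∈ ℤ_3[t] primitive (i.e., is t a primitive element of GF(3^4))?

Yes

Write f(t) = t⁴ + 2t³ + 2t² + t + 2.
|GF(3^4)^×| = 3^4 − 1 = 80. Prime factorization: 80 = 2^4·5.
f is primitive ⇔ t has order 80 in GF(3)[t]/(f), i.e. t^(80/q) ≠ 1 for each prime q | 80.
t^(40) mod f = 2.
t^(16) mod f = t² + 2t.
None equal 1, so t has full order 80; f is primitive.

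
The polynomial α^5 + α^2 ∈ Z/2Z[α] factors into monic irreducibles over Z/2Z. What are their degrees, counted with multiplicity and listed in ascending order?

Write f(α) = α^5 + α^2.
Roots in Z/2Z: f(0) = 0 → root; f(1) = 0 → root.
Linear factors from roots: (α), (α + 1).
Complete factorization: f(α) = (α + 1)·(α)^2·(α^2 + α + 1).
Factor degrees with multiplicity: 1 + 1 + 1 + 2 = 5.

1, 1, 1, 2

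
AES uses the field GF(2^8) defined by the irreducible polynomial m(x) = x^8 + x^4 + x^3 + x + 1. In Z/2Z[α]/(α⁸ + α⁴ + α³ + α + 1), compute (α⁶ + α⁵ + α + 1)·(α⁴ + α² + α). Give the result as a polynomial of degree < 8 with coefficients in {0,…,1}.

Multiply in Z/2Z[α]: (α⁶ + α⁵ + α + 1)·(α⁴ + α² + α) = α¹⁰ + α⁹ + α⁸ + α⁶ + α⁵ + α⁴ + α³ + α.
Reduce using α⁸ ≡ α⁴ + α³ + α + 1 (mod α⁸ + α⁴ + α³ + α + 1).
Reduced: α⁵ + α⁴ + α³ + α + 1.

α^5 + α^4 + α^3 + α + 1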